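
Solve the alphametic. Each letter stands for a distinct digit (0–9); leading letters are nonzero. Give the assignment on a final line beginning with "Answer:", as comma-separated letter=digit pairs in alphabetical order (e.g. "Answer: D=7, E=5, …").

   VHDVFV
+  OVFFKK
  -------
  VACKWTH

Step 1. [col 1: V + K ≡ H (mod 10)] column 1 (V + K ≡ H (mod 10), carry-in 0) doesn't pin K yet; pick K=5 and continue. So K=5.
Step 2. [col 1: V + K ≡ H (mod 10)] several values work for V in column 1 (V + K ≡ H (mod 10), carry-in 0); try V=1, so V=1.
Step 3. [col 1: V + K ≡ H (mod 10)] column 1: given V=1, K=5, carry-in 0, and digits 1,5 already taken and all letters distinct, V+K≡H (mod 10) forces H=6. So H=6.
Step 4. [col 2: F + K ≡ T (mod 10)] T=8 is one option consistent with column 2 (F + K ≡ T (mod 10), carry-in 0) — take it ⇒ T=8.
Step 5. [col 2: F + K ≡ T (mod 10)] from column 2 (K=5, T=8, carry-in 0, digits 1,5,6,8 already taken and all letters distinct): F must equal 3. So F=3.
Step 6. [col 3: V + F ≡ W (mod 10)] in column 3 we have V+F≡W with carry-in 0; given V=1, F=3 and digits 1,3,5,6,8 already taken and all letters distinct, that pins W to 4 ⇒ W=4.
Step 7. [col 4: D + F ≡ K (mod 10)] from column 4 (F=3, K=5, carry-in 0, digits 1,3,4,5,6,8 already taken and all letters distinct): D must equal 2. So D=2.
Step 8. [col 5: H + V ≡ C (mod 10)] column 5 reads H+V+carry(0)=C with H=6, V=1; with digits 1,2,3,4,5,6,8 already taken and all letters distinct, the only value for C is 7, so C=7.
Step 9. [col 6: V + O ≡ A (mod 10)] column 6: given V=1, carry-in 0, and digits 1,2,3,4,5,6,7,8 already taken and all letters distinct, V+O≡A (mod 10) forces A=0. So A=0.
Step 10. [col 6: V + O ≡ A (mod 10)] column 6: given V=1, A=0, carry-in 0, and digits 0,1,2,3,4,5,6,7,8 already taken and all letters distinct, V+O≡A (mod 10) forces O=9, so O=9.

Answer: A=0, C=7, D=2, F=3, H=6, K=5, O=9, T=8, V=1, W=4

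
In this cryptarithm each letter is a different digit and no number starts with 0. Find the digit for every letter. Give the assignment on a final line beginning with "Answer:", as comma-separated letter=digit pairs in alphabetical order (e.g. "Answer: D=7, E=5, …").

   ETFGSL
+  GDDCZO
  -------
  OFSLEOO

Step 1. [col 1: L + O ≡ O (mod 10)] from column 1 (nothing yet, carry-in 0, all letters distinct, none taken yet): L must equal 0, so L=0.
Step 2. [col 1: L + O ≡ O (mod 10)] O=1 is one option consistent with column 1 (L + O ≡ O (mod 10), carry-in 0) — take it. So O=1.
Step 3. [col 2: S + Z ≡ O (mod 10)] no forcing yet in column 2 (carry-in 0); Z=2 is free and consistent — try it, so Z=2.
Step 4. [col 2: S + Z ≡ O (mod 10)] in column 2 we have S+Z≡O with carry-in 0; given Z=2, O=1 and digits 0,1,2 already taken and all letters distinct, that pins S to 9. So S=9.
Step 5. [col 3: G + C ≡ E (mod 10)] column 3 (G + C ≡ E (mod 10), carry-in 1) doesn't pin C yet; pick C=7 and continue. So C=7.
Step 6. [col 3: G + C ≡ E (mod 10)] no forcing yet in column 3 (carry-in 1); G=8 is free and consistent — try it ⇒ G=8.
Step 7. [col 3: G + C ≡ E (mod 10)] from column 3 (G=8, C=7, carry-in 1, digits 0,1,2,7,8,9 already taken and all letters distinct): E must equal 6. So E=6.
Step 8. [col 4: F + D ≡ L (mod 10)] D=5 is one option consistent with column 4 (F + D ≡ L (mod 10), carry-in 1) — take it. So D=5.
Step 9. [col 4: F + D ≡ L (mod 10)] column 4: given D=5, L=0, carry-in 1, and digits 0,1,2,5,6,7,8,9 already taken and all letters distinct, F+D≡L (mod 10) forces F=4, so F=4.
Step 10. [col 5: T + D ≡ S (mod 10)] from column 5 (D=5, S=9, carry-in 1, digits 0,1,2,4,5,6,7,8,9 already taken and all letters distinct): T must equal 3. So T=3.

Answer: C=7, D=5, E=6, F=4, G=8, L=0, O=1, S=9, T=3, Z=2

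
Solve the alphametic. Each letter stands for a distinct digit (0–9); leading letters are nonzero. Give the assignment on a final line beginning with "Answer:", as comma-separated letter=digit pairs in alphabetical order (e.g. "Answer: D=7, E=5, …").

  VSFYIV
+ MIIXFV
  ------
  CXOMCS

Step 1. [col 1: V + V ≡ S (mod 10)] several values work for S in column 1 (V + V ≡ S (mod 10), carry-in 0); try S=8. So S=8.
Step 2. [col 1: V + V ≡ S (mod 10)] several values work for V in column 1 (V + V ≡ S (mod 10), carry-in 0); try V=4 ⇒ V=4.
Step 3. [col 2: I + F ≡ C (mod 10)] no forcing yet in column 2 (carry-in 0); C=6 is free and consistent — try it, so C=6.
Step 4. [col 2: I + F ≡ C (mod 10)] column 2 (I + F ≡ C (mod 10), carry-in 0) doesn't pin I yet; pick I=1 and continue. So I=1.
Step 5. [col 2: I + F ≡ C (mod 10)] from column 2 (I=1, C=6, carry-in 0, digits 1,4,6,8 already taken and all letters distinct): F must equal 5, so F=5.
Step 6. [col 3: Y + X ≡ M (mod 10)] no forcing yet in column 3 (carry-in 0); M=2 is free and consistent — try it ⇒ M=2.
Step 7. [col 3: Y + X ≡ M (mod 10)] several values work for Y in column 3 (Y + X ≡ M (mod 10), carry-in 0); try Y=3. So Y=3.
Step 8. [col 3: Y + X ≡ M (mod 10)] column 3: given Y=3, M=2, carry-in 0, and digits 1,2,3,4,5,6,8 already taken and all letters distinct, Y+X≡M (mod 10) forces X=9, so X=9.
Step 9. [col 4: F + I ≡ O (mod 10)] in column 4 we have F+I≡O with carry-in 1; given F=5, I=1 and digits 1,2,3,4,5,6,8,9 already taken and all letters distinct, that pins O to 7 ⇒ O=7.

Answer: C=6, F=5, I=1, M=2, O=7, S=8, V=4, X=9, Y=3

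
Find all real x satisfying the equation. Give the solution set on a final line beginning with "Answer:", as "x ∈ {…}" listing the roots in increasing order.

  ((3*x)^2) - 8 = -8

Step 1. [((3*x)^2) - 8 = -8] -8 is outermost — add 8 both sides. So sub: (3*x)^2 = 0.
Step 2. [(3*x)^2 = 0] √ both sides: 0 ≥ 0 gives two branches. So sqrt: 3*x = 0.
Step 3. [3*x = 0] 3 out front; divide by 3, so div: x = 0.

Answer: x ∈ {0}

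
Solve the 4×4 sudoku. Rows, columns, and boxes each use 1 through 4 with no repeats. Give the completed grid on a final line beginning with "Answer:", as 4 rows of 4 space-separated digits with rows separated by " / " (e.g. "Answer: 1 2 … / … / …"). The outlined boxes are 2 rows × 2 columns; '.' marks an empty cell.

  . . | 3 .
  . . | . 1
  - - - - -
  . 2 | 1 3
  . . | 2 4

Step 1. [r2c1∈{2,3,4}] 2 has one home in row 2: r2c1, so r2c1=2.
Step 2. [r2c2∈{3,4}] in row 2, 3 fits only at r2c2 ⇒ r2c2=3.
Step 3. [r4c2∈{1}] r4c2 is down to just 1, so r4c2=1.
Step 4. [r1c2∈{4}] nothing but 4 survives at r1c2. So r1c2=4.
Step 5. [r2c3∈{4}] r2c3 has the single candidate 4, so r2c3=4.
Step 6. [r1c1∈{1}] only 1 remains possible at r1c1 ⇒ r1c1=1.
Step 7. [r4c1∈{3}] r4c1 has the single candidate 3 ⇒ r4c1=3.
Step 8. [r3c1∈{4}] nothing but 4 survives at r3c1. So r3c1=4.
Step 9. [r1c4∈{2}] only 2 remains possible at r1c4. So r1c4=2.

Answer: 1 4 3 2 / 2 3 4 1 / 4 2 1 3 / 3 1 2 4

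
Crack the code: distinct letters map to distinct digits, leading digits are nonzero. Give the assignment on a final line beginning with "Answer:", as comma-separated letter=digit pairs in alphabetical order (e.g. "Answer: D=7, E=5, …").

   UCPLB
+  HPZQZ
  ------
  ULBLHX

Step 1. [col 1: B + Z ≡ X (mod 10)] Z=6 is one option consistent with column 1 (B + Z ≡ X (mod 10), carry-in 0) — take it, so Z=6.
Step 2. [U] adding two 5-digit numbers gives at most 5+1 digits, and here it does — U is that final carry and must be 1. So U=1.
Step 3. [col 1: B + Z ≡ X (mod 10)] several values work for B in column 1 (B + Z ≡ X (mod 10), carry-in 0); try B=7. So B=7.
Step 4. [col 1: B + Z ≡ X (mod 10)] column 1: given B=7, Z=6, carry-in 0, and digits 1,6,7 already taken and all letters distinct, B+Z≡X (mod 10) forces X=3 ⇒ X=3.
Step 5. [col 2: L + Q ≡ H (mod 10)] several values work for Q in column 2 (L + Q ≡ H (mod 10), carry-in 1); try Q=8 ⇒ Q=8.
Step 6. [col 2: L + Q ≡ H (mod 10)] no forcing yet in column 2 (carry-in 1); H=9 is free and consistent — try it, so H=9.
Step 7. [col 2: L + Q ≡ H (mod 10)] column 2 reads L+Q+carry(1)=H with Q=8, H=9; with digits 1,3,6,7,8,9 already taken and all letters distinct, the only value for L is 0, so L=0.
Step 8. [col 3: P + Z ≡ L (mod 10)] from column 3 (Z=6, L=0, carry-in 0, digits 0,1,3,6,7,8,9 already taken and all letters distinct): P must equal 4, so P=4.
Step 9. [col 4: C + P ≡ B (mod 10)] in column 4 we have C+P≡B with carry-in 1; given P=4, B=7 and digits 0,1,3,4,6,7,8,9 already taken and all letters distinct, that pins C to 2. So C=2.

Answer: B=7, C=2, H=9, L=0, P=4, Q=8, U=1, X=3, Z=6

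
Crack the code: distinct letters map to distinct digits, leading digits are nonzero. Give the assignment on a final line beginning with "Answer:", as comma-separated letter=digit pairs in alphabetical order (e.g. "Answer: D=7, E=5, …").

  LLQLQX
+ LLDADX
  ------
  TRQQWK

Step 1. [col 1: X + X ≡ K (mod 10)] no forcing yet in column 1 (carry-in 0); K=6 is free and consistent — try it, so K=6.
Step 2. [col 1: X + X ≡ K (mod 10)] column 1 (X + X ≡ K (mod 10), carry-in 0) doesn't pin X yet; pick X=3 and continue. So X=3.
Step 3. [col 2: Q + D ≡ W (mod 10)] no forcing yet in column 2 (carry-in 0); W=0 is free and consistent — try it ⇒ W=0.
Step 4. [col 2: Q + D ≡ W (mod 10)] no forcing yet in column 2 (carry-in 0); D=9 is free and consistent — try it, so D=9.
Step 5. [col 2: Q + D ≡ W (mod 10)] column 2 reads Q+D+carry(0)=W with D=9, W=0; with digits 0,3,6,9 already taken and all letters distinct, the only value for Q is 1. So Q=1.
Step 6. [col 3: L + A ≡ Q (mod 10)] several values work for A in column 3 (L + A ≡ Q (mod 10), carry-in 1); try A=8. So A=8.
Step 7. [col 3: L + A ≡ Q (mod 10)] in column 3 we have L+A≡Q with carry-in 1; given A=8, Q=1 and digits 0,1,3,6,8,9 already taken and all letters distinct, that pins L to 2, so L=2.
Step 8. [col 5: L + L ≡ R (mod 10)] column 5: given L=2, carry-in 1, and digits 0,1,2,3,6,8,9 already taken and all letters distinct, L+L≡R (mod 10) forces R=5, so R=5.
Step 9. [col 6: L + L ≡ T (mod 10)] column 6 reads L+L+carry(0)=T with L=2; with digits 0,1,2,3,5,6,8,9 already taken and all letters distinct, the only value for T is 4 ⇒ T=4.

Answer: A=8, D=9, K=6, L=2, Q=1, R=5, T=4, W=0, X=3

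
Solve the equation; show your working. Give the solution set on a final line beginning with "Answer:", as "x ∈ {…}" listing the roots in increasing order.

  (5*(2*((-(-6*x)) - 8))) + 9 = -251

Step 1. [(5*(2*((-(-6*x)) - 8))) + 9 = -251] 9 comes off first (subtract 9) ⇒ sub: 5*(2*((-(-6*x)) - 8)) = -260.
Step 2. [5*(2*((-(-6*x)) - 8)) = -260] 5·(inner) — divide through by 5 ⇒ div: 2*((-(-6*x)) - 8) = -52.
Step 3. [2*((-(-6*x)) - 8) = -52] leading coefficient 2: divide by 2. So div: (-(-6*x)) - 8 = -26.
Step 4. [(-(-6*x)) - 8 = -26] the outer -8 inverts by adding 8. So sub: -(-6*x) = -18.
Step 5. [-(-6*x) = -18] flip signs both sides ⇒ neg: -6*x = 18.
Step 6. [-6*x = 18] leading coefficient -6: divide by -6. So div: x = -3.

Answer: x ∈ {-3}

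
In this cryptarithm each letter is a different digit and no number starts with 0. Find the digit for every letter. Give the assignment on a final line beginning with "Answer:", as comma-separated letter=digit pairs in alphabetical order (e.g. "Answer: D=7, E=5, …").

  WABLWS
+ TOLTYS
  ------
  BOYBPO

Step 1. [col 1: S + S ≡ O (mod 10)] column 1 (S + S ≡ O (mod 10), carry-in 0) doesn't pin O yet; pick O=4 and continue. So O=4.
Step 2. [col 1: S + S ≡ O (mod 10)] several values work for S in column 1 (S + S ≡ O (mod 10), carry-in 0); try S=2 ⇒ S=2.
Step 3. [col 2: W + Y ≡ P (mod 10)] no forcing yet in column 2 (carry-in 0); W=5 is free and consistent — try it, so W=5.
Step 4. [col 2: W + Y ≡ P (mod 10)] no forcing yet in column 2 (carry-in 0); P=8 is free and consistent — try it ⇒ P=8.
Step 5. [col 2: W + Y ≡ P (mod 10)] from column 2 (W=5, P=8, carry-in 0, digits 2,4,5,8 already taken and all letters distinct): Y must equal 3. So Y=3.
Step 6. [col 3: L + T ≡ B (mod 10)] column 3 (L + T ≡ B (mod 10), carry-in 0) doesn't pin T yet; pick T=1 and continue, so T=1.
Step 7. [col 3: L + T ≡ B (mod 10)] no forcing yet in column 3 (carry-in 0); B=7 is free and consistent — try it, so B=7.
Step 8. [col 3: L + T ≡ B (mod 10)] from column 3 (T=1, B=7, carry-in 0, digits 1,2,3,4,5,7,8 already taken and all letters distinct): L must equal 6 ⇒ L=6.
Step 9. [col 5: A + O ≡ O (mod 10)] from column 5 (O=4, carry-in 1, digits 1,2,3,4,5,6,7,8 already taken and all letters distinct): A must equal 9, so A=9.

Answer: A=9, B=7, L=6, O=4, P=8, S=2, T=1, W=5, Y=3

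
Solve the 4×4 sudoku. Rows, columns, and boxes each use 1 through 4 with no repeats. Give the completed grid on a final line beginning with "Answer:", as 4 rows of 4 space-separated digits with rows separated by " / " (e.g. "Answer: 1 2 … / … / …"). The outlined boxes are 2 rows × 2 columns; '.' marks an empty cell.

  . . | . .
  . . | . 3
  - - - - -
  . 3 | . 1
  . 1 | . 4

Step 1. [r3c3∈{2}] r3c3 is down to just 2 ⇒ r3c3=2.
Step 2. [r1c1∈{1,2,3,4}] in row 1, 3 fits only at r1c1 ⇒ r1c1=3.
Step 3. [r2c1∈{1,2,4}] col 1 places 1 nowhere but r2c1, so r2c1=1.
Step 4. [r2c2∈{2,4}] r2c2 is the only open cell in row 2 admitting 2 ⇒ r2c2=2.
Step 5. [r1c2∈{4}] r1c2 is down to just 4. So r1c2=4.
Step 6. [r2c3∈{4}] nothing but 4 survives at r2c3, so r2c3=4.
Step 7. [r3c1∈{4}] nothing but 4 survives at r3c1, so r3c1=4.
Step 8. [r1c3∈{1}] only 1 remains possible at r1c3, so r1c3=1.
Step 9. [r1c4∈{2}] nothing but 2 survives at r1c4, so r1c4=2.
Step 10. [r4c1∈{2}] nothing but 2 survives at r4c1 ⇒ r4c1=2.
Step 11. [r4c3∈{3}] r4c3's peers cover all but 3 ⇒ r4c3=3.

Answer: 3 4 1 2 / 1 2 4 3 / 4 3 2 1 / 2 1 3 4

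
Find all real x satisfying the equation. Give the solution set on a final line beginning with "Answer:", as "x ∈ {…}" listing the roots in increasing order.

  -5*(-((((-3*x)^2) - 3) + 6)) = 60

Step 1. [-5*(-((((-3*x)^2) - 3) + 6)) = 60] -5 out front; divide by -5. So div: -((((-3*x)^2) - 3) + 6) = -12.
Step 2. [-((((-3*x)^2) - 3) + 6) = -12] leading − — multiply by −1. So neg: (((-3*x)^2) - 3) + 6 = 12.
Step 3. [(((-3*x)^2) - 3) + 6 = 12] subtract 6: x sits inside (… + 6), so sub: ((-3*x)^2) - 3 = 6.
Step 4. [((-3*x)^2) - 3 = 6] -3 is outermost — add 3 both sides ⇒ sub: (-3*x)^2 = 9.
Step 5. [(-3*x)^2 = 9] 9 ≥ 0, LHS is (·)² — take ±√ ⇒ sqrt: -3*x = 3 or -3.
Step 6. [-3*x = 3 or -3] -3·(inner) — divide through by -3, so div: x = -1 or 1.

Answer: x ∈ {-1, 1}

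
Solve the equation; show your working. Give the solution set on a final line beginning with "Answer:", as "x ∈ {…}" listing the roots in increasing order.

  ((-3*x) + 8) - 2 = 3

Step 1. [((-3*x) + 8) - 2 = 3] -2 is outermost — add 2 both sides, so sub: (-3*x) + 8 = 5.
Step 2. [(-3*x) + 8 = 5] subtract 8: x sits inside (… + 8) ⇒ sub: -3*x = -3.
Step 3. [-3*x = -3] LHS = -3·(…); ÷-3 both sides. So div: x = 1.

Answer: x ∈ {1}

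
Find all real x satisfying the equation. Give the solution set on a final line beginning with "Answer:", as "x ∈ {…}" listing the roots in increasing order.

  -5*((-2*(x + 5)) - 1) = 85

Step 1. [-5*((-2*(x + 5)) - 1) = 85] LHS = -5·(…); ÷-5 both sides ⇒ div: (-2*(x + 5)) - 1 = -17.
Step 2. [(-2*(x + 5)) - 1 = -17] -1 is outermost — add 1 both sides, so sub: -2*(x + 5) = -16.
Step 3. [-2*(x + 5) = -16] LHS = -2·(…); ÷-2 both sides. So div: x + 5 = 8.
Step 4. [x + 5 = 8] 5 comes off first (subtract 5) ⇒ sub: x = 3.

Answer: x ∈ {3}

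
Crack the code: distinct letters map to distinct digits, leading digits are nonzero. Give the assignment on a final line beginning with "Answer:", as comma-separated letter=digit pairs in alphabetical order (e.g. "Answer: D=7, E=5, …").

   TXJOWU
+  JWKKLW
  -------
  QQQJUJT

Step 1. [Q] Q is the leading digit of a 7-digit sum of two 6-digit numbers; the final carry is exactly 1. So Q=1.
Step 2. [col 1: U + W ≡ T (mod 10)] T=2 is one option consistent with column 1 (U + W ≡ T (mod 10), carry-in 0) — take it ⇒ T=2.
Step 3. [col 1: U + W ≡ T (mod 10)] several values work for U in column 1 (U + W ≡ T (mod 10), carry-in 0); try U=5. So U=5.
Step 4. [col 1: U + W ≡ T (mod 10)] from column 1 (U=5, T=2, carry-in 0, digits 1,2,5 already taken and all letters distinct): W must equal 7. So W=7.
Step 5. [col 2: W + L ≡ J (mod 10)] column 2 (W + L ≡ J (mod 10), carry-in 1) doesn't pin J yet; pick J=8 and continue. So J=8.
Step 6. [col 2: W + L ≡ J (mod 10)] in column 2 we have W+L≡J with carry-in 1; given W=7, J=8 and digits 1,2,5,7,8 already taken and all letters distinct, that pins L to 0, so L=0.
Step 7. [col 3: O + K ≡ U (mod 10)] column 3 (O + K ≡ U (mod 10), carry-in 0) doesn't pin O yet; pick O=6 and continue, so O=6.
Step 8. [col 3: O + K ≡ U (mod 10)] column 3: given O=6, U=5, carry-in 0, and digits 0,1,2,5,6,7,8 already taken and all letters distinct, O+K≡U (mod 10) forces K=9. So K=9.
Step 9. [col 5: X + W ≡ Q (mod 10)] column 5: given W=7, Q=1, carry-in 1, and digits 0,1,2,5,6,7,8,9 already taken and all letters distinct, X+W≡Q (mod 10) forces X=3. So X=3.

Answer: J=8, K=9, L=0, O=6, Q=1, T=2, U=5, W=7, X=3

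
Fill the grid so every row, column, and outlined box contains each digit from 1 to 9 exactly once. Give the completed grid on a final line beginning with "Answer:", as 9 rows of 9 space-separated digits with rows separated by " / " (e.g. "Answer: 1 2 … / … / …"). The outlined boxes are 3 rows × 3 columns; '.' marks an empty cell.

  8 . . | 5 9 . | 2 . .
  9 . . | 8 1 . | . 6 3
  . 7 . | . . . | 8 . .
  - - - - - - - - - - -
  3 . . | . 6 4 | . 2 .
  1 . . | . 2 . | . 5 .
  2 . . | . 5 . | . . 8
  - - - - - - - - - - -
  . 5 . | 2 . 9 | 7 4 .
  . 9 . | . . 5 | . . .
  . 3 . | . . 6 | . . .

Step 1. [r1c2∈{1,4,6}] 1 has one home in col 2: r1c2. So r1c2=1.
Step 2. [r1c3∈{3,4,6}] row 1 places 6 nowhere but r1c3 ⇒ r1c3=6.
Step 3. [r6c6∈{1,3,7}] col 6 places 1 nowhere but r6c6 ⇒ r6c6=1.
Step 4. [r3c3∈{2,3,4,5}] 3 has one home in col 3: r3c3. So r3c3=3.
Step 5. [r3c5∈{4}] r3c5's peers cover all but 4. So r3c5=4.
Step 6. [r5c6∈{3,7,8}] across col 6, 8 lands solely at r5c6, so r5c6=8.
Step 7. [r4c3∈{5,7,8,9}] in row 4, 5 fits only at r4c3. So r4c3=5.
Step 8. [r7c5∈{3,8}] in row 7, 3 fits only at r7c5, so r7c5=3.
Step 9. [r2c2∈{2,4}] in col 2, 2 fits only at r2c2. So r2c2=2.
Step 10. [r2c3∈{4}] r2c3 is down to just 4 ⇒ r2c3=4.
Step 11. [r7c3∈{1,8}] 8 has one home in row 7: r7c3, so r7c3=8.
Step 12. [r7c9∈{1,6}] 1 has one home in row 7: r7c9. So r7c9=1.
Step 13. [r1c8∈{7}] r1c8 has the single candidate 7. So r1c8=7.
Step 14. [r2c7∈{5}] r2c7's peers cover all but 5, so r2c7=5.
Step 15. [r9c7∈{9}] r9c7 has the single candidate 9 ⇒ r9c7=9.
Step 16. [r3c9∈{9}] only 9 remains possible at r3c9 ⇒ r3c9=9.
Step 17. [r4c4∈{7,9}] across row 4, 9 lands solely at r4c4 ⇒ r4c4=9.
Step 18. [r9c8∈{8}] nothing but 8 survives at r9c8 ⇒ r9c8=8.
Step 19. [r9c5∈{7}] r9c5 has the single candidate 7. So r9c5=7.
Step 20. [r8c1∈{4,6,7}] r8c1 is the only open cell in col 1 admitting 7, so r8c1=7.
Step 21. [r8c4∈{1,4}] 4 has one home in row 8: r8c4 ⇒ r8c4=4.
Step 22. [r5c3∈{7,9}] 9 has one home in row 5: r5c3, so r5c3=9.
Step 23. [r8c3∈{1,2}] r8c3 is the only open cell in row 8 admitting 1. So r8c3=1.
Step 24. [r8c8∈{3}] r8c8 is down to just 3 ⇒ r8c8=3.
Step 25. [r8c7∈{6}] r8c7 has the single candidate 6. So r8c7=6.
Step 26. [r5c9∈{4,6,7}] col 9 places 6 nowhere but r5c9 ⇒ r5c9=6.
Step 27. [r5c2∈{4}] nothing but 4 survives at r5c2. So r5c2=4.
Step 28. [r5c7∈{3}] r5c7 is down to just 3, so r5c7=3.
Step 29. [r9c3∈{2}] nothing but 2 survives at r9c3, so r9c3=2.
Step 30. [r6c4∈{3,7}] 3 has one home in row 6: r6c4. So r6c4=3.
Step 31. [r5c4∈{7}] r5c4 has the single candidate 7, so r5c4=7.
Step 32. [r8c9∈{2}] nothing but 2 survives at r8c9. So r8c9=2.
Step 33. [r9c1∈{4}] only 4 remains possible at r9c1. So r9c1=4.
Step 34. [r3c4∈{6}] r3c4 has the single candidate 6. So r3c4=6.
Step 35. [r6c7∈{4}] only 4 remains possible at r6c7, so r6c7=4.
Step 36. [r3c1∈{5}] r3c1's peers cover all but 5 ⇒ r3c1=5.
Step 37. [r1c9∈{4}] nothing but 4 survives at r1c9. So r1c9=4.
Step 38. [r6c8∈{9}] r6c8 has the single candidate 9, so r6c8=9.
Step 39. [r6c3∈{7}] only 7 remains possible at r6c3, so r6c3=7.
Step 40. [r4c9∈{7}] r4c9's peers cover all but 7, so r4c9=7.
Step 41. [r1c6∈{3}] r1c6's peers cover all but 3 ⇒ r1c6=3.
Step 42. [r8c5∈{8}] nothing but 8 survives at r8c5, so r8c5=8.
Step 43. [r7c1∈{6}] nothing but 6 survives at r7c1, so r7c1=6.
Step 44. [r3c6∈{2}] r3c6 is down to just 2, so r3c6=2.
Step 45. [r4c2∈{8}] r4c2's peers cover all but 8 ⇒ r4c2=8.
Step 46. [r6c2∈{6}] only 6 remains possible at r6c2 ⇒ r6c2=6.
Step 47. [r2c6∈{7}] only 7 remains possible at r2c6, so r2c6=7.
Step 48. [r3c8∈{1}] only 1 remains possible at r3c8 ⇒ r3c8=1.
Step 49. [r4c7∈{1}] r4c7's peers cover all but 1 ⇒ r4c7=1.
Step 50. [r9c9∈{5}] nothing but 5 survives at r9c9 ⇒ r9c9=5.
Step 51. [r9c4∈{1}] nothing but 1 survives at r9c4 ⇒ r9c4=1.

Answer: 8 1 6 5 9 3 2 7 4 / 9 2 4 8 1 7 5 6 3 / 5 7 3 6 4 2 8 1 9 / 3 8 5 9 6 4 1 2 7 / 1 4 9 7 2 8 3 5 6 / 2 6 7 3 5 1 4 9 8 / 6 5 8 2 3 9 7 4 1 / 7 9 1 4 8 5 6 3 2 / 4 3 2 1 7 6 9 8 5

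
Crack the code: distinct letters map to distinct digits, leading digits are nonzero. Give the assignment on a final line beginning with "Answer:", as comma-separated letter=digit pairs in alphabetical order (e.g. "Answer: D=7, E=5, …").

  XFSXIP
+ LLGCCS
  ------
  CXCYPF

Step 1. [col 1: P + S ≡ F (mod 10)] F=8 is one option consistent with column 1 (P + S ≡ F (mod 10), carry-in 0) — take it ⇒ F=8.
Step 2. [col 1: P + S ≡ F (mod 10)] several values work for S in column 1 (P + S ≡ F (mod 10), carry-in 0); try S=5, so S=5.
Step 3. [col 1: P + S ≡ F (mod 10)] from column 1 (S=5, F=8, carry-in 0, digits 5,8 already taken and all letters distinct): P must equal 3, so P=3.
Step 4. [col 2: I + C ≡ P (mod 10)] column 2 (I + C ≡ P (mod 10), carry-in 0) doesn't pin C yet; pick C=7 and continue. So C=7.
Step 5. [col 2: I + C ≡ P (mod 10)] column 2 reads I+C+carry(0)=P with C=7, P=3; with digits 3,5,7,8 already taken and all letters distinct, the only value for I is 6. So I=6.
Step 6. [col 3: X + C ≡ Y (mod 10)] no forcing yet in column 3 (carry-in 1); Y=0 is free and consistent — try it ⇒ Y=0.
Step 7. [col 3: X + C ≡ Y (mod 10)] from column 3 (C=7, Y=0, carry-in 1, digits 0,3,5,6,7,8 already taken and all letters distinct): X must equal 2 ⇒ X=2.
Step 8. [col 4: S + G ≡ C (mod 10)] from column 4 (S=5, C=7, carry-in 1, digits 0,2,3,5,6,7,8 already taken and all letters distinct): G must equal 1. So G=1.
Step 9. [col 5: F + L ≡ X (mod 10)] column 5 reads F+L+carry(0)=X with F=8, X=2; with digits 0,1,2,3,5,6,7,8 already taken and all letters distinct, the only value for L is 4, so L=4.

Answer: C=7, F=8, G=1, I=6, L=4, P=3, S=5, X=2, Y=0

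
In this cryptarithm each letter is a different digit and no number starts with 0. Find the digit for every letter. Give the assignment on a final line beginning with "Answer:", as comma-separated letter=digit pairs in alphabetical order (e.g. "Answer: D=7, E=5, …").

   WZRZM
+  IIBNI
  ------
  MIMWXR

Step 1. [col 1: M + I ≡ R (mod 10)] R=7 is one option consistent with column 1 (M + I ≡ R (mod 10), carry-in 0) — take it, so R=7.
Step 2. [col 1: M + I ≡ R (mod 10)] several values work for I in column 1 (M + I ≡ R (mod 10), carry-in 0); try I=6. So I=6.
Step 3. [col 1: M + I ≡ R (mod 10)] column 1: given I=6, R=7, carry-in 0, and digits 6,7 already taken and all letters distinct, M+I≡R (mod 10) forces M=1. So M=1.
Step 4. [col 2: Z + N ≡ X (mod 10)] column 2 (Z + N ≡ X (mod 10), carry-in 0) doesn't pin X yet; pick X=8 and continue, so X=8.
Step 5. [col 2: Z + N ≡ X (mod 10)] no forcing yet in column 2 (carry-in 0); Z=5 is free and consistent — try it. So Z=5.
Step 6. [col 2: Z + N ≡ X (mod 10)] column 2: given Z=5, X=8, carry-in 0, and digits 1,5,6,7,8 already taken and all letters distinct, Z+N≡X (mod 10) forces N=3 ⇒ N=3.
Step 7. [col 3: R + B ≡ W (mod 10)] in column 3 we have R+B≡W with carry-in 0; given R=7 and digits 1,3,5,6,7,8 already taken and all letters distinct, that pins W to 9. So W=9.
Step 8. [col 3: R + B ≡ W (mod 10)] column 3 reads R+B+carry(0)=W with R=7, W=9; with digits 1,3,5,6,7,8,9 already taken and all letters distinct, the only value for B is 2. So B=2.

Answer: B=2, I=6, M=1, N=3, R=7, W=9, X=8, Z=5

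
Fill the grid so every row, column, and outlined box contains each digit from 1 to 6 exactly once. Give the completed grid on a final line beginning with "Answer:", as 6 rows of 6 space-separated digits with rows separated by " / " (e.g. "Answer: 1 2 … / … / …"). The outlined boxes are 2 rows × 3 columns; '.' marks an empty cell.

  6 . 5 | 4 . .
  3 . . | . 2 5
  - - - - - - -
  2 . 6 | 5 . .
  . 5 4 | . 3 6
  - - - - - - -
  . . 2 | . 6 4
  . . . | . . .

Step 1. [r3c6∈{1}] r3c6 has the single candidate 1. So r3c6=1.
Step 2. [r6c3∈{1,3}] across col 3, 3 lands solely at r6c3. So r6c3=3.
Step 3. [r5c2∈{1}] nothing but 1 survives at r5c2, so r5c2=1.
Step 4. [r1c5∈{1}] r1c5 has the single candidate 1 ⇒ r1c5=1.
Step 5. [r6c1∈{4,5}] col 1 places 4 nowhere but r6c1. So r6c1=4.
Step 6. [r4c4∈{2}] r4c4's peers cover all but 2 ⇒ r4c4=2.
Step 7. [r6c4∈{1}] nothing but 1 survives at r6c4 ⇒ r6c4=1.
Step 8. [r2c2∈{4}] only 4 remains possible at r2c2 ⇒ r2c2=4.
Step 9. [r3c5∈{4}] r3c5 has the single candidate 4 ⇒ r3c5=4.
Step 10. [r1c6∈{3}] r1c6 has the single candidate 3. So r1c6=3.
Step 11. [r6c6∈{2}] only 2 remains possible at r6c6. So r6c6=2.
Step 12. [r4c1∈{1}] r4c1 is down to just 1, so r4c1=1.
Step 13. [r6c5∈{5}] nothing but 5 survives at r6c5, so r6c5=5.
Step 14. [r5c1∈{5}] r5c1 has the single candidate 5. So r5c1=5.
Step 15. [r1c2∈{2}] r1c2 has the single candidate 2 ⇒ r1c2=2.
Step 16. [r2c3∈{1}] nothing but 1 survives at r2c3 ⇒ r2c3=1.
Step 17. [r6c2∈{6}] r6c2 has the single candidate 6, so r6c2=6.
Step 18. [r3c2∈{3}] r3c2 is down to just 3 ⇒ r3c2=3.
Step 19. [r2c4∈{6}] r2c4's peers cover all but 6, so r2c4=6.
Step 20. [r5c4∈{3}] r5c4 is down to just 3 ⇒ r5c4=3.

Answer: 6 2 5 4 1 3 / 3 4 1 6 2 5 / 2 3 6 5 4 1 / 1 5 4 2 3 6 / 5 1 2 3 6 4 / 4 6 3 1 5 2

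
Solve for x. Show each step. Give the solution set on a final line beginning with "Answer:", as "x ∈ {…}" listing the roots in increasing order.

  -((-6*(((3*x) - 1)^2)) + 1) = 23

Step 1. [-((-6*(((3*x) - 1)^2)) + 1) = 23] leading − — multiply by −1 ⇒ neg: (-6*(((3*x) - 1)^2)) + 1 = -23.
Step 2. [(-6*(((3*x) - 1)^2)) + 1 = -23] the outer +1 inverts by subtracting 1, so sub: -6*(((3*x) - 1)^2) = -24.
Step 3. [-6*(((3*x) - 1)^2) = -24] -6·(inner) — divide through by -6, so div: ((3*x) - 1)^2 = 4.
Step 4. [((3*x) - 1)^2 = 4] 4 ≥ 0, LHS is (·)² — take ±√. So sqrt: (3*x) - 1 = 2 or -2.
Step 5. [(3*x) - 1 = 2 or -2] -1 is outermost — add 1 both sides ⇒ sub: 3*x = 3 or -1.
Step 6. [3*x = 3 or -1] divide by the outer 3. So div: x = 1 or -1/3.

Answer: x ∈ {-1/3, 1}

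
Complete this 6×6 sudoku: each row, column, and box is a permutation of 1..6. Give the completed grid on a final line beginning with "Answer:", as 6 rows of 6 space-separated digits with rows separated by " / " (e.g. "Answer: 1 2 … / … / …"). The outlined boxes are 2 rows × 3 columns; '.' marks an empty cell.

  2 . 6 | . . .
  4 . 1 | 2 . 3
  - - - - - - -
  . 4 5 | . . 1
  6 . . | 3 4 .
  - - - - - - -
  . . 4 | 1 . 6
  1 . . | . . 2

Step 1. [r5c1∈{3,5}] col 1 places 5 nowhere but r5c1 ⇒ r5c1=5.
Step 2. [r1c2∈{3,5}] across row 1, 3 lands solely at r1c2, so r1c2=3.
Step 3. [r6c4∈{4,5}] row 6 places 4 nowhere but r6c4. So r6c4=4.
Step 4. [r1c4∈{5}] r1c4 is down to just 5 ⇒ r1c4=5.
Step 5. [r6c5∈{3,5}] in row 6, 5 fits only at r6c5, so r6c5=5.
Step 6. [r5c2∈{2}] nothing but 2 survives at r5c2, so r5c2=2.
Step 7. [r2c5∈{6}] only 6 remains possible at r2c5. So r2c5=6.
Step 8. [r2c2∈{5}] r2c2 is down to just 5 ⇒ r2c2=5.
Step 9. [r4c3∈{2}] nothing but 2 survives at r4c3. So r4c3=2.
Step 10. [r4c6∈{5}] r4c6 is down to just 5, so r4c6=5.
Step 11. [r3c1∈{3}] r3c1's peers cover all but 3, so r3c1=3.
Step 12. [r4c2∈{1}] r4c2 is down to just 1. So r4c2=1.
Step 13. [r6c3∈{3}] nothing but 3 survives at r6c3. So r6c3=3.
Step 14. [r3c4∈{6}] r3c4 is down to just 6, so r3c4=6.
Step 15. [r1c6∈{4}] only 4 remains possible at r1c6 ⇒ r1c6=4.
Step 16. [r5c5∈{3}] nothing but 3 survives at r5c5 ⇒ r5c5=3.
Step 17. [r3c5∈{2}] r3c5's peers cover all but 2. So r3c5=2.
Step 18. [r6c2∈{6}] r6c2 is down to just 6 ⇒ r6c2=6.
Step 19. [r1c5∈{1}] r1c5's peers cover all but 1 ⇒ r1c5=1.

Answer: 2 3 6 5 1 4 / 4 5 1 2 6 3 / 3 4 5 6 2 1 / 6 1 2 3 4 5 / 5 2 4 1 3 6 / 1 6 3 4 5 2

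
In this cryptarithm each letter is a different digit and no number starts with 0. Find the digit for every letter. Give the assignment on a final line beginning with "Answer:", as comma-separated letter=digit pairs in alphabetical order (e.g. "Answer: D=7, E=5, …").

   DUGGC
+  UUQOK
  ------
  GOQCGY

Step 1. [col 1: C + K ≡ Y (mod 10)] several values work for K in column 1 (C + K ≡ Y (mod 10), carry-in 0); try K=3, so K=3.
Step 2. [col 1: C + K ≡ Y (mod 10)] no forcing yet in column 1 (carry-in 0); C=5 is free and consistent — try it. So C=5.
Step 3. [G] adding two 5-digit numbers gives at most 5+1 digits, and here it does — G is that final carry and must be 1, so G=1.
Step 4. [col 1: C + K ≡ Y (mod 10)] from column 1 (C=5, K=3, carry-in 0, digits 1,3,5 already taken and all letters distinct): Y must equal 8, so Y=8.
Step 5. [col 2: G + O ≡ G (mod 10)] column 2: given G=1, carry-in 0, and digits 1,3,5,8 already taken and all letters distinct, G+O≡G (mod 10) forces O=0, so O=0.
Step 6. [col 3: G + Q ≡ C (mod 10)] from column 3 (G=1, C=5, carry-in 0, digits 0,1,3,5,8 already taken and all letters distinct): Q must equal 4. So Q=4.
Step 7. [col 4: U + U ≡ Q (mod 10)] column 4 (U + U ≡ Q (mod 10), carry-in 0) doesn't pin U yet; pick U=7 and continue, so U=7.
Step 8. [col 5: D + U ≡ O (mod 10)] column 5 reads D+U+carry(1)=O with U=7, O=0; with digits 0,1,3,4,5,7,8 already taken and all letters distinct, the only value for D is 2 ⇒ D=2.

Answer: C=5, D=2, G=1, K=3, O=0, Q=4, U=7, Y=8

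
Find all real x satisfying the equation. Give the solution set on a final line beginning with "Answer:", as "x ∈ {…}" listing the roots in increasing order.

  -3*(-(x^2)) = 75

Step 1. [-3*(-(x^2)) = 75] leading coefficient -3: divide by -3 ⇒ div: -(x^2) = -25.
Step 2. [-(x^2) = -25] flip signs both sides ⇒ neg: x^2 = 25.
Step 3. [x^2 = 25] √ both sides: 25 ≥ 0 gives two branches, so sqrt: x = 5 or -5.

Answer: x ∈ {-5, 5}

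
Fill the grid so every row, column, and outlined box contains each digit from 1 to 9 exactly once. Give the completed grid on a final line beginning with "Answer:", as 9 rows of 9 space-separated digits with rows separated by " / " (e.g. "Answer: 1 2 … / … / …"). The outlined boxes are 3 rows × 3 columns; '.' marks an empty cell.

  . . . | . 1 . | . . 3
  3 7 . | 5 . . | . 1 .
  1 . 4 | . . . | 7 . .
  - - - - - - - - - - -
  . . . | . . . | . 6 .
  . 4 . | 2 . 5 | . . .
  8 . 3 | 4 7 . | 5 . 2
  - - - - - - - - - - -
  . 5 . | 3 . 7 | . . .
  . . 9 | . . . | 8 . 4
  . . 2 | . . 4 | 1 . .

Step 1. [r6c8∈{9}] r6c8 is down to just 9. So r6c8=9.
Step 2. [r1c8∈{2,4,5,8}] across col 8, 4 lands solely at r1c8, so r1c8=4.
Step 3. [r7c3∈{1,6,8}] r7c3 is the only open cell in row 7 admitting 1, so r7c3=1.
Step 4. [r7c5∈{2,6,8,9}] across row 7, 8 lands solely at r7c5, so r7c5=8.
Step 5. [r9c2∈{3,6,8}] row 9 places 8 nowhere but r9c2 ⇒ r9c2=8.
Step 6. [r9c8∈{3,5,7}] across row 9, 3 lands solely at r9c8, so r9c8=3.
Step 7. [r5c9∈{1,7,8}] in row 5, 1 fits only at r5c9. So r5c9=1.
Step 8. [r2c5∈{2,4,6,9}] r2c5 is the only open cell in row 2 admitting 4, so r2c5=4.
Step 9. [r7c8∈{2}] r7c8's peers cover all but 2 ⇒ r7c8=2.
Step 10. [r5c8∈{7,8}] in row 5, 8 fits only at r5c8, so r5c8=8.
Step 11. [r1c4∈{6,7,8,9}] across row 1, 7 lands solely at r1c4. So r1c4=7.
Step 12. [r8c8∈{5,7}] r8c8 is the only open cell in col 8 admitting 7 ⇒ r8c8=7.
Step 13. [r8c1∈{6}] r8c1 is down to just 6, so r8c1=6.
Step 14. [r9c9∈{5,6,9}] r9c9 is the only open cell in box 9 admitting 5 ⇒ r9c9=5.
Step 15. [r5c7∈{3}] r5c7 is down to just 3. So r5c7=3.
Step 16. [r4c9∈{7}] r4c9 has the single candidate 7. So r4c9=7.
Step 17. [r4c3∈{5}] nothing but 5 survives at r4c3. So r4c3=5.
Step 18. [r5c3∈{6,7}] col 3 places 7 nowhere but r5c3, so r5c3=7.
Step 19. [r6c2∈{1,6}] box 4 places 6 nowhere but r6c2 ⇒ r6c2=6.
Step 20. [r5c1∈{9}] r5c1's peers cover all but 9, so r5c1=9.
Step 21. [r6c6∈{1}] r6c6 has the single candidate 1. So r6c6=1.
Step 22. [r8c6∈{2}] nothing but 2 survives at r8c6. So r8c6=2.
Step 23. [r3c5∈{2,3,6,9}] in col 5, 2 fits only at r3c5 ⇒ r3c5=2.
Step 24. [r3c2∈{9}] nothing but 9 survives at r3c2, so r3c2=9.
Step 25. [r2c7∈{2,6,9}] 2 has one home in row 2: r2c7 ⇒ r2c7=2.
Step 26. [r3c6∈{3,6,8}] 3 has one home in row 3: r3c6. So r3c6=3.
Step 27. [r4c1∈{2}] r4c1's peers cover all but 2, so r4c1=2.
Step 28. [r4c5∈{3,9}] in row 4, 3 fits only at r4c5. So r4c5=3.
Step 29. [r9c5∈{6,9}] in col 5, 9 fits only at r9c5 ⇒ r9c5=9.
Step 30. [r4c4∈{8,9}] r4c4 is the only open cell in col 4 admitting 9, so r4c4=9.
Step 31. [r3c4∈{6,8}] col 4 places 8 nowhere but r3c4 ⇒ r3c4=8.
Step 32. [r2c9∈{6,8,9}] 8 has one home in col 9: r2c9. So r2c9=8.
Step 33. [r1c7∈{6,9}] box 3 places 9 nowhere but r1c7 ⇒ r1c7=9.
Step 34. [r1c6∈{6}] r1c6's peers cover all but 6 ⇒ r1c6=6.
Step 35. [r7c7∈{6}] r7c7 is down to just 6 ⇒ r7c7=6.
Step 36. [r2c6∈{9}] r2c6 has the single candidate 9 ⇒ r2c6=9.
Step 37. [r2c3∈{6}] r2c3 has the single candidate 6 ⇒ r2c3=6.
Step 38. [r1c1∈{5}] r1c1's peers cover all but 5 ⇒ r1c1=5.
Step 39. [r8c5∈{5}] only 5 remains possible at r8c5. So r8c5=5.
Step 40. [r9c4∈{6}] r9c4 has the single candidate 6. So r9c4=6.
Step 41. [r4c2∈{1}] r4c2 is down to just 1 ⇒ r4c2=1.
Step 42. [r7c1∈{4}] only 4 remains possible at r7c1 ⇒ r7c1=4.
Step 43. [r9c1∈{7}] r9c1 has the single candidate 7, so r9c1=7.
Step 44. [r5c5∈{6}] nothing but 6 survives at r5c5, so r5c5=6.
Step 45. [r3c8∈{5}] only 5 remains possible at r3c8. So r3c8=5.
Step 46. [r8c4∈{1}] r8c4's peers cover all but 1. So r8c4=1.
Step 47. [r7c9∈{9}] nothing but 9 survives at r7c9. So r7c9=9.
Step 48. [r8c2∈{3}] nothing but 3 survives at r8c2, so r8c2=3.
Step 49. [r4c7∈{4}] r4c7 has the single candidate 4. So r4c7=4.
Step 50. [r1c3∈{8}] only 8 remains possible at r1c3 ⇒ r1c3=8.
Step 51. [r3c9∈{6}] nothing but 6 survives at r3c9, so r3c9=6.
Step 52. [r4c6∈{8}] r4c6 is down to just 8. So r4c6=8.
Step 53. [r1c2∈{2}] r1c2's peers cover all but 2. So r1c2=2.

Answer: 5 2 8 7 1 6 9 4 3 / 3 7 6 5 4 9 2 1 8 / 1 9 4 8 2 3 7 5 6 / 2 1 5 9 3 8 4 6 7 / 9 4 7 2 6 5 3 8 1 / 8 6 3 4 7 1 5 9 2 / 4 5 1 3 8 7 6 2 9 / 6 3 9 1 5 2 8 7 4 / 7 8 2 6 9 4 1 3 5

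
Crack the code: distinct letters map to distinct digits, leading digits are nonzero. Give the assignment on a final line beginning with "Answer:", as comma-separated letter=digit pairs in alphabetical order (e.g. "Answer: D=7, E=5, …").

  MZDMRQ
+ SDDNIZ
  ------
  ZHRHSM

Step 1. [col 1: Q + Z ≡ M (mod 10)] several values work for Q in column 1 (Q + Z ≡ M (mod 10), carry-in 0); try Q=7 ⇒ Q=7.
Step 2. [col 1: Q + Z ≡ M (mod 10)] no forcing yet in column 1 (carry-in 0); M=5 is free and consistent — try it ⇒ M=5.
Step 3. [col 1: Q + Z ≡ M (mod 10)] from column 1 (Q=7, M=5, carry-in 0, digits 5,7 already taken and all letters distinct): Z must equal 8, so Z=8.
Step 4. [col 2: R + I ≡ S (mod 10)] column 2 (R + I ≡ S (mod 10), carry-in 1) doesn't pin S yet; pick S=3 and continue, so S=3.
Step 5. [col 2: R + I ≡ S (mod 10)] column 2 (R + I ≡ S (mod 10), carry-in 1) doesn't pin R yet; pick R=2 and continue, so R=2.
Step 6. [col 2: R + I ≡ S (mod 10)] in column 2 we have R+I≡S with carry-in 1; given R=2, S=3 and digits 2,3,5,7,8 already taken and all letters distinct, that pins I to 0, so I=0.
Step 7. [col 3: M + N ≡ H (mod 10)] H=9 is one option consistent with column 3 (M + N ≡ H (mod 10), carry-in 0) — take it, so H=9.
Step 8. [col 3: M + N ≡ H (mod 10)] column 3 reads M+N+carry(0)=H with M=5, H=9; with digits 0,2,3,5,7,8,9 already taken and all letters distinct, the only value for N is 4. So N=4.
Step 9. [col 4: D + D ≡ R (mod 10)] D=1 is one option consistent with column 4 (D + D ≡ R (mod 10), carry-in 0) — take it ⇒ D=1.

Answer: D=1, H=9, I=0, M=5, N=4, Q=7, R=2, S=3, Z=8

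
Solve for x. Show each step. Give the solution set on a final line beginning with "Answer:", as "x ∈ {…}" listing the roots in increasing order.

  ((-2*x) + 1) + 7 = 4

Step 1. [((-2*x) + 1) + 7 = 4] peel the +7: subtract 7 from each side ⇒ sub: (-2*x) + 1 = -3.
Step 2. [(-2*x) + 1 = -3] the outer +1 inverts by subtracting 1. So sub: -2*x = -4.
Step 3. [-2*x = -4] leading coefficient -2: divide by -2 ⇒ div: x = 2.

Answer: x ∈ {2}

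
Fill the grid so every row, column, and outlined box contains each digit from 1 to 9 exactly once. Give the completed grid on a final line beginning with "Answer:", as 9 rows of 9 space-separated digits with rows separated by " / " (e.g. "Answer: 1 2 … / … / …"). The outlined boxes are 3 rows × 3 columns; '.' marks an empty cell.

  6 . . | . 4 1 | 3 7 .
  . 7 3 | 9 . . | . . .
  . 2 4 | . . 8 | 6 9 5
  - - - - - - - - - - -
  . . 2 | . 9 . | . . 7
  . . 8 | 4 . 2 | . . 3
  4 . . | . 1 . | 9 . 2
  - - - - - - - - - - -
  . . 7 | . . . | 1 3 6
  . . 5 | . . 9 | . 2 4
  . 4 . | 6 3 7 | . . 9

Step 1. [r5c7∈{5}] r5c7's peers cover all but 5 ⇒ r5c7=5.
Step 2. [r8c5∈{8}] only 8 remains possible at r8c5, so r8c5=8.
Step 3. [r3c1∈{1}] r3c1 is down to just 1 ⇒ r3c1=1.
Step 4. [r6c3∈{6}] r6c3 is down to just 6. So r6c3=6.
Step 5. [r6c4∈{3,5,7,8}] row 6 places 7 nowhere but r6c4, so r6c4=7.
Step 6. [r1c9∈{8}] r1c9's peers cover all but 8, so r1c9=8.
Step 7. [r4c4∈{3,5,8}] 8 has one home in col 4: r4c4 ⇒ r4c4=8.
Step 8. [r5c5∈{6}] only 6 remains possible at r5c5. So r5c5=6.
Step 9. [r2c1∈{5,8}] row 2 places 8 nowhere but r2c1 ⇒ r2c1=8.
Step 10. [r4c1∈{3,5}] col 1 places 5 nowhere but r4c1 ⇒ r4c1=5.
Step 11. [r1c4∈{2,5}] row 1 places 2 nowhere but r1c4. So r1c4=2.
Step 12. [r6c2∈{3}] only 3 remains possible at r6c2. So r6c2=3.
Step 13. [r5c8∈{1}] r5c8's peers cover all but 1. So r5c8=1.
Step 14. [r5c2∈{9}] nothing but 9 survives at r5c2 ⇒ r5c2=9.
Step 15. [r2c5∈{5}] r2c5's peers cover all but 5, so r2c5=5.
Step 16. [r4c7∈{4}] r4c7 has the single candidate 4. So r4c7=4.
Step 17. [r9c8∈{5,8}] r9c8 is the only open cell in row 9 admitting 5 ⇒ r9c8=5.
Step 18. [r9c3∈{1}] r9c3's peers cover all but 1. So r9c3=1.
Step 19. [r6c6∈{5}] nothing but 5 survives at r6c6. So r6c6=5.
Step 20. [r7c5∈{2}] r7c5 is down to just 2 ⇒ r7c5=2.
Step 21. [r7c1∈{9}] r7c1 has the single candidate 9, so r7c1=9.
Step 22. [r7c2∈{8}] r7c2 has the single candidate 8 ⇒ r7c2=8.
Step 23. [r8c4∈{1}] r8c4 is down to just 1 ⇒ r8c4=1.
Step 24. [r7c4∈{5}] only 5 remains possible at r7c4 ⇒ r7c4=5.
Step 25. [r3c4∈{3}] r3c4 is down to just 3. So r3c4=3.
Step 26. [r7c6∈{4}] r7c6's peers cover all but 4 ⇒ r7c6=4.
Step 27. [r4c8∈{6}] nothing but 6 survives at r4c8 ⇒ r4c8=6.
Step 28. [r5c1∈{7}] nothing but 7 survives at r5c1, so r5c1=7.
Step 29. [r8c2∈{6}] only 6 remains possible at r8c2 ⇒ r8c2=6.
Step 30. [r2c8∈{4}] r2c8 is down to just 4, so r2c8=4.
Step 31. [r1c2∈{5}] nothing but 5 survives at r1c2. So r1c2=5.
Step 32. [r8c1∈{3}] r8c1 has the single candidate 3 ⇒ r8c1=3.
Step 33. [r8c7∈{7}] r8c7 has the single candidate 7. So r8c7=7.
Step 34. [r9c1∈{2}] r9c1 is down to just 2, so r9c1=2.
Step 35. [r2c6∈{6}] nothing but 6 survives at r2c6 ⇒ r2c6=6.
Step 36. [r2c9∈{1}] nothing but 1 survives at r2c9, so r2c9=1.
Step 37. [r4c6∈{3}] r4c6 has the single candidate 3. So r4c6=3.
Step 38. [r3c5∈{7}] r3c5's peers cover all but 7. So r3c5=7.
Step 39. [r6c8∈{8}] r6c8 is down to just 8, so r6c8=8.
Step 40. [r1c3∈{9}] r1c3 has the single candidate 9, so r1c3=9.
Step 41. [r4c2∈{1}] nothing but 1 survives at r4c2, so r4c2=1.
Step 42. [r2c7∈{2}] r2c7 is down to just 2, so r2c7=2.
Step 43. [r9c7∈{8}] r9c7 has the single candidate 8. So r9c7=8.

Answer: 6 5 9 2 4 1 3 7 8 / 8 7 3 9 5 6 2 4 1 / 1 2 4 3 7 8 6 9 5 / 5 1 2 8 9 3 4 6 7 / 7 9 8 4 6 2 5 1 3 / 4 3 6 7 1 5 9 8 2 / 9 8 7 5 2 4 1 3 6 / 3 6 5 1 8 9 7 2 4 / 2 4 1 6 3 7 8 5 9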